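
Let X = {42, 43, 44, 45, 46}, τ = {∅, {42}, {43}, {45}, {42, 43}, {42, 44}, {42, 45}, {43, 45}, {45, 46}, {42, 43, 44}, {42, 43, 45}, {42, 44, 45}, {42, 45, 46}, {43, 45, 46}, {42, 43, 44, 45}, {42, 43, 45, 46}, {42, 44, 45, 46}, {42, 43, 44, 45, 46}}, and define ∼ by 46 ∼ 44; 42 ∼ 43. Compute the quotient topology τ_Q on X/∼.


X/∼ = {[42=43], [44=46], [45]}; |τ_Q| = 5.

Equivalence classes: [42=43], [44=46], [45].
Quotient map π: X → X/∼ sends 42 ↦ [42=43], 43 ↦ [42=43], 44 ↦ [44=46], 45 ↦ [45], 46 ↦ [44=46].
For each subset V ⊆ X/∼, compute π^{-1}(V) ⊆ X and check whether π^{-1}(V) ∈ τ. V is open in τ_Q iff π^{-1}(V) ∈ τ.
  V = {}: π^{-1}(V) = ∅ ∈ τ ✓.
  V = {[42=43]}: π^{-1}(V) = {42, 43} ∈ τ ✓.
  V = {[44=46]}: π^{-1}(V) = {44, 46} ∉ τ ✗.
  V = {[42=43], [44=46]}: π^{-1}(V) = {42, 43, 44, 46} ∉ τ ✗.
  V = {[45]}: π^{-1}(V) = {45} ∈ τ ✓.
  V = {[42=43], [45]}: π^{-1}(V) = {42, 43, 45} ∈ τ ✓.
  V = {[44=46], [45]}: π^{-1}(V) = {44, 45, 46} ∉ τ ✗.
  V = {[42=43], [44=46], [45]}: π^{-1}(V) = {42, 43, 44, 45, 46} ∈ τ ✓.
Open sets in the quotient: τ_Q = {{}, {[42=43]}, {[45]}, {[42=43], [45]}, {[42=43], [44=46], [45]}} (5 elements).


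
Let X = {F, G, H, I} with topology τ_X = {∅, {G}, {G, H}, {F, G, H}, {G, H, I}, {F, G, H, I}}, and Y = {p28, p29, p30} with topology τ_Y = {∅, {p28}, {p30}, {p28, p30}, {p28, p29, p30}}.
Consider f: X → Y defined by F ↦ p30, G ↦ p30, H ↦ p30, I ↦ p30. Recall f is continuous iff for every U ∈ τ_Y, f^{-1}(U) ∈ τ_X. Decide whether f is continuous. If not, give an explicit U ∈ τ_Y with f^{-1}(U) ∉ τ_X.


f IS continuous.

Compute f^{-1}(U) for each U ∈ τ_Y:
  U = ∅: f^{-1}(U) = ∅ ∈ τ_X ✓.
  U = {p28}: f^{-1}(U) = ∅ ∈ τ_X ✓.
  U = {p30}: f^{-1}(U) = {F, G, H, I} ∈ τ_X ✓.
  U = {p28, p30}: f^{-1}(U) = {F, G, H, I} ∈ τ_X ✓.
  U = {p28, p29, p30}: f^{-1}(U) = {F, G, H, I} ∈ τ_X ✓.
Every preimage lies in τ_X, so f IS continuous.


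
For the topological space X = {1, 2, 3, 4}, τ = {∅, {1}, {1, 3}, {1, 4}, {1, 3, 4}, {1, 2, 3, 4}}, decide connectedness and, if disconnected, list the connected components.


(X, τ) is connected.

Find clopen sets (U ∈ τ with X ∖ U ∈ τ):
  U = ∅, X ∖ U = {1, 2, 3, 4} — both open, so U is clopen.
  U = {1, 2, 3, 4}, X ∖ U = ∅ — both open, so U is clopen.
Only trivial clopens (∅ and X) exist, so (X, τ) is connected.
Compute connected components by grouping points that agree on all clopens:
  component: {1, 2, 3, 4}


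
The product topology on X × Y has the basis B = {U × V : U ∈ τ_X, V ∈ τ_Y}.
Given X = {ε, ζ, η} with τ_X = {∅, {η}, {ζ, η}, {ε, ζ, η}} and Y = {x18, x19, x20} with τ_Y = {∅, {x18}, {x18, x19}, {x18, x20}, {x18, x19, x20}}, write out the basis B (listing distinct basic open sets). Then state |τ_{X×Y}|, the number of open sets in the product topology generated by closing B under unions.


Basis B = {∅ × ∅, {η} × {x18}, {ζ, η} × {x18}, {η} × {x18, x19}, {η} × {x18, x20}, {ε, ζ, η} × {x18}, {η} × {x18, x19, x20}, {ζ, η} × {x18, x19}, {ζ, η} × {x18, x20}, {ε, ζ, η} × {x18, x19}, {ε, ζ, η} × {x18, x20}, {ζ, η} × {x18, x19, x20}, {ε, ζ, η} × {x18, x19, x20}}; |τ_{X×Y}| = 30.

Enumerate products U × V with U ∈ τ_X, V ∈ τ_Y (deduplicated):
  ∅ × ∅ = {} (∅)
  {η} × {x18} = {(η,x18)}
  {ζ, η} × {x18} = {(ζ,x18), (η,x18)}
  {η} × {x18, x19} = {(η,x18), (η,x19)}
  {η} × {x18, x20} = {(η,x18), (η,x20)}
  {ε, ζ, η} × {x18} = {(ε,x18), (ζ,x18), (η,x18)}
  {η} × {x18, x19, x20} = {(η,x18), (η,x19), (η,x20)}
  {ζ, η} × {x18, x19} = {(ζ,x18), (ζ,x19), (η,x18), (η,x19)}
  {ζ, η} × {x18, x20} = {(ζ,x18), (ζ,x20), (η,x18), (η,x20)}
  {ε, ζ, η} × {x18, x19} = {(ε,x18), (ε,x19), (ζ,x18), (ζ,x19), (η,x18), (η,x19)}
  {ε, ζ, η} × {x18, x20} = {(ε,x18), (ε,x20), (ζ,x18), (ζ,x20), (η,x18), (η,x20)}
  {ζ, η} × {x18, x19, x20} = {(ζ,x18), (ζ,x19), (ζ,x20), (η,x18), (η,x19), (η,x20)}
  {ε, ζ, η} × {x18, x19, x20} = {(ε,x18), (ε,x19), (ε,x20), (ζ,x18), (ζ,x19), (ζ,x20), (η,x18), (η,x19), (η,x20)}
These 13 distinct sets form the basis B.
Close under arbitrary unions to get τ_{X×Y}; counting gives |τ_{X×Y}| = 30.


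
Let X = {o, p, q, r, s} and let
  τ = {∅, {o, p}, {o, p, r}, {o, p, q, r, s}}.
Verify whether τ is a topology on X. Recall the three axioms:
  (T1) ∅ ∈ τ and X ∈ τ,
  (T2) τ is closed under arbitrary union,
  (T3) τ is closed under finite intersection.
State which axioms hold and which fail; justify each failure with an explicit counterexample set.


τ IS a topology on X.

Axiom (T1): ∅ ∈ τ? Yes; X ∈ τ? Yes.
Axiom (T2/T3): check pairwise unions and intersections of members of τ.
All pairwise intersections and unions checked — each lies in τ. Therefore τ satisfies (T1), (T2), (T3): it IS a topology on X.


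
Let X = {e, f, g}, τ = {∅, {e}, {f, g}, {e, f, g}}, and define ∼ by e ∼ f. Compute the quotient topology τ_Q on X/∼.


X/∼ = {[e=f], [g]}; |τ_Q| = 2.

Equivalence classes: [e=f], [g].
Quotient map π: X → X/∼ sends e ↦ [e=f], f ↦ [e=f], g ↦ [g].
For each subset V ⊆ X/∼, compute π^{-1}(V) ⊆ X and check whether π^{-1}(V) ∈ τ. V is open in τ_Q iff π^{-1}(V) ∈ τ.
  V = {}: π^{-1}(V) = ∅ ∈ τ ✓.
  V = {[e=f]}: π^{-1}(V) = {e, f} ∉ τ ✗.
  V = {[g]}: π^{-1}(V) = {g} ∉ τ ✗.
  V = {[e=f], [g]}: π^{-1}(V) = {e, f, g} ∈ τ ✓.
Open sets in the quotient: τ_Q = {{}, {[e=f], [g]}} (2 elements).


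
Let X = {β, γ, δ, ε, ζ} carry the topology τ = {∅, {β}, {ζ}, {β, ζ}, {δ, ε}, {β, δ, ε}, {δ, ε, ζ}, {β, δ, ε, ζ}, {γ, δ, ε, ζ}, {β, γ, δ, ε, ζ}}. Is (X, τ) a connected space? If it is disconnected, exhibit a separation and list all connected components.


(X, τ) is disconnected; components = [{β}, {γ, δ, ε, ζ}].

Find clopen sets (U ∈ τ with X ∖ U ∈ τ):
  U = ∅, X ∖ U = {β, γ, δ, ε, ζ} — both open, so U is clopen.
  U = {β}, X ∖ U = {γ, δ, ε, ζ} — both open, so U is clopen.
  U = {γ, δ, ε, ζ}, X ∖ U = {β} — both open, so U is clopen.
  U = {β, γ, δ, ε, ζ}, X ∖ U = ∅ — both open, so U is clopen.
Nontrivial clopen(s) exist: e.g. {γ, δ, ε, ζ}. So (X, τ) is disconnected.
Compute connected components by grouping points that agree on all clopens:
  component: {β}
  component: {γ, δ, ε, ζ}


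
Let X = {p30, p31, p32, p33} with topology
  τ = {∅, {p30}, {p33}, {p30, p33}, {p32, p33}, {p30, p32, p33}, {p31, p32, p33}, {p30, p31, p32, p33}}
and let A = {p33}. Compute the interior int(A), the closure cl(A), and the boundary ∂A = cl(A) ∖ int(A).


int(A) = {p33}, cl(A) = {p31, p32, p33}, ∂A = {p31, p32}.

Closed sets in (X, τ) are complements of opens:
  closed(X, τ) = {∅, {p30}, {p31}, {p30, p31}, {p31, p32}, {p30, p31, p32}, {p31, p32, p33}, {p30, p31, p32, p33}}.
int(A) = ⋃ {U ∈ τ : U ⊆ A}. Opens contained in A: ∅, {p33}.
Taking the union of these: int(A) = {p33}.
cl(A) = ⋂ {C closed : A ⊆ C}. Closed sets containing A: {p31, p32, p33}, {p30, p31, p32, p33}.
Intersecting these: cl(A) = {p31, p32, p33}.
∂A = cl(A) ∖ int(A) = {p31, p32, p33} ∖ {p33} = {p31, p32}.


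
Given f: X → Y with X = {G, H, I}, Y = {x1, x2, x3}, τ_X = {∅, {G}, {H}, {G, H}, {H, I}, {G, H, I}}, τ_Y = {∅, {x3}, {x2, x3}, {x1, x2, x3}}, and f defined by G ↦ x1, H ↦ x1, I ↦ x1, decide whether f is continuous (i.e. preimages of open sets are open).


f IS continuous.

Compute f^{-1}(U) for each U ∈ τ_Y:
  U = ∅: f^{-1}(U) = ∅ ∈ τ_X ✓.
  U = {x3}: f^{-1}(U) = ∅ ∈ τ_X ✓.
  U = {x2, x3}: f^{-1}(U) = ∅ ∈ τ_X ✓.
  U = {x1, x2, x3}: f^{-1}(U) = {G, H, I} ∈ τ_X ✓.
Every preimage lies in τ_X, so f IS continuous.


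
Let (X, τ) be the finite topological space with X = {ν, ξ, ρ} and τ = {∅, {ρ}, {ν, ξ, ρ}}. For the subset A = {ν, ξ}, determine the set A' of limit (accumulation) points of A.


A' = {ν, ξ}

For each x ∈ X, list the open sets U ∈ τ with x ∈ U, then check whether U ∩ (A ∖ {x}) ≠ ∅ for every such U.
  x = ν: opens ∋ x are {ν, ξ, ρ}; each meets A ∖ {ν}, so x IS a limit point.
  x = ξ: opens ∋ x are {ν, ξ, ρ}; each meets A ∖ {ξ}, so x IS a limit point.
  x = ρ: open {ρ} ∋ x has {ρ} ∩ (A ∖ {ρ}) = ∅, so x is NOT a limit point.
Collecting: A' = {ν, ξ}.


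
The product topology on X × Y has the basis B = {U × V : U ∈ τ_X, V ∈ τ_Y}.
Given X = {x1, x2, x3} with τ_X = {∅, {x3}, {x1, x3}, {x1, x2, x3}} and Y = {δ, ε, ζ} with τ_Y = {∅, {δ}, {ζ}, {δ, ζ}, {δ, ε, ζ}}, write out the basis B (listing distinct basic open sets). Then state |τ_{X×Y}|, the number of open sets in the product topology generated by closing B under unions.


Basis B = {∅ × ∅, {x3} × {δ}, {x3} × {ζ}, {x1, x3} × {δ}, {x1, x3} × {ζ}, {x3} × {δ, ζ}, {x1, x2, x3} × {δ}, {x1, x2, x3} × {ζ}, {x3} × {δ, ε, ζ}, {x1, x3} × {δ, ζ}, {x1, x3} × {δ, ε, ζ}, {x1, x2, x3} × {δ, ζ}, {x1, x2, x3} × {δ, ε, ζ}}; |τ_{X×Y}| = 30.

Enumerate products U × V with U ∈ τ_X, V ∈ τ_Y (deduplicated):
  ∅ × ∅ = {} (∅)
  {x3} × {δ} = {(x3,δ)}
  {x3} × {ζ} = {(x3,ζ)}
  {x1, x3} × {δ} = {(x1,δ), (x3,δ)}
  {x1, x3} × {ζ} = {(x1,ζ), (x3,ζ)}
  {x3} × {δ, ζ} = {(x3,δ), (x3,ζ)}
  {x1, x2, x3} × {δ} = {(x1,δ), (x2,δ), (x3,δ)}
  {x1, x2, x3} × {ζ} = {(x1,ζ), (x2,ζ), (x3,ζ)}
  {x3} × {δ, ε, ζ} = {(x3,δ), (x3,ε), (x3,ζ)}
  {x1, x3} × {δ, ζ} = {(x1,δ), (x1,ζ), (x3,δ), (x3,ζ)}
  {x1, x3} × {δ, ε, ζ} = {(x1,δ), (x1,ε), (x1,ζ), (x3,δ), (x3,ε), (x3,ζ)}
  {x1, x2, x3} × {δ, ζ} = {(x1,δ), (x1,ζ), (x2,δ), (x2,ζ), (x3,δ), (x3,ζ)}
  {x1, x2, x3} × {δ, ε, ζ} = {(x1,δ), (x1,ε), (x1,ζ), (x2,δ), (x2,ε), (x2,ζ), (x3,δ), (x3,ε), (x3,ζ)}
These 13 distinct sets form the basis B.
Close under arbitrary unions to get τ_{X×Y}; counting gives |τ_{X×Y}| = 30.


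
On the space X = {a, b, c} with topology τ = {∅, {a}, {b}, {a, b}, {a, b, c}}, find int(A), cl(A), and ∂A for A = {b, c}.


int(A) = {b}, cl(A) = {b, c}, ∂A = {c}.

Closed sets in (X, τ) are complements of opens:
  closed(X, τ) = {∅, {c}, {a, c}, {b, c}, {a, b, c}}.
int(A) = ⋃ {U ∈ τ : U ⊆ A}. Opens contained in A: ∅, {b}.
Taking the union of these: int(A) = {b}.
cl(A) = ⋂ {C closed : A ⊆ C}. Closed sets containing A: {b, c}, {a, b, c}.
Intersecting these: cl(A) = {b, c}.
∂A = cl(A) ∖ int(A) = {b, c} ∖ {b} = {c}.


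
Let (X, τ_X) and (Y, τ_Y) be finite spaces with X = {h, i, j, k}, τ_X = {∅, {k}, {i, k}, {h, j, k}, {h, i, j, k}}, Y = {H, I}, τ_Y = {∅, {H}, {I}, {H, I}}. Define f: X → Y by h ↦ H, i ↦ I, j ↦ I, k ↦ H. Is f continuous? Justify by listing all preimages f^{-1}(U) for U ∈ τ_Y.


f is NOT continuous.

Compute f^{-1}(U) for each U ∈ τ_Y:
  U = ∅: f^{-1}(U) = ∅ ∈ τ_X ✓.
  U = {H}: f^{-1}(U) = {h, k} ∉ τ_X ✗.
  U = {I}: f^{-1}(U) = {i, j} ∉ τ_X ✗.
  U = {H, I}: f^{-1}(U) = {h, i, j, k} ∈ τ_X ✓.
Found U = {H} with f^{-1}(U) = {h, k} not in τ_X. Therefore f is NOT continuous.


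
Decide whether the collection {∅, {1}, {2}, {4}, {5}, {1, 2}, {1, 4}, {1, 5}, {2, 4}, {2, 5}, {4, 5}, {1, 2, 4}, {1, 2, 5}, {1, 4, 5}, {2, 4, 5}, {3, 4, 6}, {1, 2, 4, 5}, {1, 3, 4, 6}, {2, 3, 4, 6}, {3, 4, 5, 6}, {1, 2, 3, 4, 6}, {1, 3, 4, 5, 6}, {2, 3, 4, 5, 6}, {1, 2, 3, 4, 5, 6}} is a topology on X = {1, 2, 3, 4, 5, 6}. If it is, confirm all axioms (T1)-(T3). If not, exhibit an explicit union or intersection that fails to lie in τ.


τ IS a topology on X.

Axiom (T1): ∅ ∈ τ? Yes; X ∈ τ? Yes.
Axiom (T2/T3): check pairwise unions and intersections of members of τ.
All pairwise intersections and unions checked — each lies in τ. Therefore τ satisfies (T1), (T2), (T3): it IS a topology on X.


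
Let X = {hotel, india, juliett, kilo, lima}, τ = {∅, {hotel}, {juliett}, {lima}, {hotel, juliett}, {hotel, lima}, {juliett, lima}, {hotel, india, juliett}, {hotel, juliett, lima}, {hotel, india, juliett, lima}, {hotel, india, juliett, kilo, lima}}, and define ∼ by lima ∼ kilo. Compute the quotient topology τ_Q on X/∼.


X/∼ = {[hotel], [india], [juliett], [kilo=lima]}; |τ_Q| = 6.

Equivalence classes: [hotel], [india], [juliett], [kilo=lima].
Quotient map π: X → X/∼ sends hotel ↦ [hotel], india ↦ [india], juliett ↦ [juliett], kilo ↦ [kilo=lima], lima ↦ [kilo=lima].
For each subset V ⊆ X/∼, compute π^{-1}(V) ⊆ X and check whether π^{-1}(V) ∈ τ. V is open in τ_Q iff π^{-1}(V) ∈ τ.
  V = {}: π^{-1}(V) = ∅ ∈ τ ✓.
  V = {[hotel]}: π^{-1}(V) = {hotel} ∈ τ ✓.
  V = {[india]}: π^{-1}(V) = {india} ∉ τ ✗.
  V = {[hotel], [india]}: π^{-1}(V) = {hotel, india} ∉ τ ✗.
  V = {[juliett]}: π^{-1}(V) = {juliett} ∈ τ ✓.
  V = {[hotel], [juliett]}: π^{-1}(V) = {hotel, juliett} ∈ τ ✓.
  V = {[india], [juliett]}: π^{-1}(V) = {india, juliett} ∉ τ ✗.
  V = {[hotel], [india], [juliett]}: π^{-1}(V) = {hotel, india, juliett} ∈ τ ✓.
  V = {[kilo=lima]}: π^{-1}(V) = {kilo, lima} ∉ τ ✗.
  V = {[hotel], [kilo=lima]}: π^{-1}(V) = {hotel, kilo, lima} ∉ τ ✗.
  V = {[india], [kilo=lima]}: π^{-1}(V) = {india, kilo, lima} ∉ τ ✗.
  V = {[hotel], [india], [kilo=lima]}: π^{-1}(V) = {hotel, india, kilo, lima} ∉ τ ✗.
  V = {[juliett], [kilo=lima]}: π^{-1}(V) = {juliett, kilo, lima} ∉ τ ✗.
  V = {[hotel], [juliett], [kilo=lima]}: π^{-1}(V) = {hotel, juliett, kilo, lima} ∉ τ ✗.
  V = {[india], [juliett], [kilo=lima]}: π^{-1}(V) = {india, juliett, kilo, lima} ∉ τ ✗.
  V = {[hotel], [india], [juliett], [kilo=lima]}: π^{-1}(V) = {hotel, india, juliett, kilo, lima} ∈ τ ✓.
Open sets in the quotient: τ_Q = {{}, {[hotel]}, {[juliett]}, {[hotel], [juliett]}, {[hotel], [india], [juliett]}, {[hotel], [india], [juliett], [kilo=lima]}} (6 elements).


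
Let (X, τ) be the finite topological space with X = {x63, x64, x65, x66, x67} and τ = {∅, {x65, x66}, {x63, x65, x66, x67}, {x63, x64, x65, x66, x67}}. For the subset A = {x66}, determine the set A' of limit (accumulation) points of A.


A' = {x63, x64, x65, x67}

For each x ∈ X, list the open sets U ∈ τ with x ∈ U, then check whether U ∩ (A ∖ {x}) ≠ ∅ for every such U.
  x = x63: opens ∋ x are {x63, x65, x66, x67}, {x63, x64, x65, x66, x67}; each meets A ∖ {x63}, so x IS a limit point.
  x = x64: opens ∋ x are {x63, x64, x65, x66, x67}; each meets A ∖ {x64}, so x IS a limit point.
  x = x65: opens ∋ x are {x65, x66}, {x63, x65, x66, x67}, {x63, x64, x65, x66, x67}; each meets A ∖ {x65}, so x IS a limit point.
  x = x66: open {x65, x66} ∋ x has {x65, x66} ∩ (A ∖ {x66}) = ∅, so x is NOT a limit point.
  x = x67: opens ∋ x are {x63, x65, x66, x67}, {x63, x64, x65, x66, x67}; each meets A ∖ {x67}, so x IS a limit point.
Collecting: A' = {x63, x64, x65, x67}.


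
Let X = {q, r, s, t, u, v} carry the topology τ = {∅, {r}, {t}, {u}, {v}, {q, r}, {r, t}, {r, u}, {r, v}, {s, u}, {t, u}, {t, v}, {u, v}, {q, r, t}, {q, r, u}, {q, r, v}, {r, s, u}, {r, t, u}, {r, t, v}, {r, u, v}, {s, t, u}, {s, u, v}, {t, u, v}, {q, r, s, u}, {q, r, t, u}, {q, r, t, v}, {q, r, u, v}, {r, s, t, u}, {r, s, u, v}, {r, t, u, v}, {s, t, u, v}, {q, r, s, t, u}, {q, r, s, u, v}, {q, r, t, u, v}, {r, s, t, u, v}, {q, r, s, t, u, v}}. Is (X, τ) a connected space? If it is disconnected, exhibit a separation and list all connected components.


(X, τ) is disconnected; components = [{t}, {v}, {q, r}, {s, u}].

Find clopen sets (U ∈ τ with X ∖ U ∈ τ):
  U = ∅, X ∖ U = {q, r, s, t, u, v} — both open, so U is clopen.
  U = {t}, X ∖ U = {q, r, s, u, v} — both open, so U is clopen.
  U = {v}, X ∖ U = {q, r, s, t, u} — both open, so U is clopen.
  U = {q, r}, X ∖ U = {s, t, u, v} — both open, so U is clopen.
  U = {s, u}, X ∖ U = {q, r, t, v} — both open, so U is clopen.
  U = {t, v}, X ∖ U = {q, r, s, u} — both open, so U is clopen.
  U = {q, r, t}, X ∖ U = {s, u, v} — both open, so U is clopen.
  U = {q, r, v}, X ∖ U = {s, t, u} — both open, so U is clopen.
  U = {s, t, u}, X ∖ U = {q, r, v} — both open, so U is clopen.
  U = {s, u, v}, X ∖ U = {q, r, t} — both open, so U is clopen.
  U = {q, r, s, u}, X ∖ U = {t, v} — both open, so U is clopen.
  U = {q, r, t, v}, X ∖ U = {s, u} — both open, so U is clopen.
  U = {s, t, u, v}, X ∖ U = {q, r} — both open, so U is clopen.
  U = {q, r, s, t, u}, X ∖ U = {v} — both open, so U is clopen.
  U = {q, r, s, u, v}, X ∖ U = {t} — both open, so U is clopen.
  U = {q, r, s, t, u, v}, X ∖ U = ∅ — both open, so U is clopen.
Nontrivial clopen(s) exist: e.g. {t}. So (X, τ) is disconnected.
Compute connected components by grouping points that agree on all clopens:
  component: {t}
  component: {v}
  component: {q, r}
  component: {s, u}


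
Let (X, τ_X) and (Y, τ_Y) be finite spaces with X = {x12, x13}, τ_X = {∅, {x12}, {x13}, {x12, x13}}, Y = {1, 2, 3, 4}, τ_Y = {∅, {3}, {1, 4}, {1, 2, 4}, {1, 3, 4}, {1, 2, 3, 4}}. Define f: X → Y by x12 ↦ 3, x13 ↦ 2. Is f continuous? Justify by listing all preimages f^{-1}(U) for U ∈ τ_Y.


f IS continuous.

Compute f^{-1}(U) for each U ∈ τ_Y:
  U = ∅: f^{-1}(U) = ∅ ∈ τ_X ✓.
  U = {3}: f^{-1}(U) = {x12} ∈ τ_X ✓.
  U = {1, 4}: f^{-1}(U) = ∅ ∈ τ_X ✓.
  U = {1, 2, 4}: f^{-1}(U) = {x13} ∈ τ_X ✓.
  U = {1, 3, 4}: f^{-1}(U) = {x12} ∈ τ_X ✓.
  U = {1, 2, 3, 4}: f^{-1}(U) = {x12, x13} ∈ τ_X ✓.
Every preimage lies in τ_X, so f IS continuous.


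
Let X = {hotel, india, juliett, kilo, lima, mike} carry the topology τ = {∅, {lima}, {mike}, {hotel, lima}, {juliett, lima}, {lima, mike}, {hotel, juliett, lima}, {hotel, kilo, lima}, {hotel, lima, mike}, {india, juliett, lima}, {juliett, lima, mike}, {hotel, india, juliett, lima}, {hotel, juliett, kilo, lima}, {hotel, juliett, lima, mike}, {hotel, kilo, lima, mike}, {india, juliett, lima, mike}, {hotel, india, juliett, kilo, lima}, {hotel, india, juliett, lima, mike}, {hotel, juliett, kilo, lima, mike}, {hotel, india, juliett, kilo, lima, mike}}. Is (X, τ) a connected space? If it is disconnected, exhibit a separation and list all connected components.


(X, τ) is disconnected; components = [{mike}, {hotel, india, juliett, kilo, lima}].

Find clopen sets (U ∈ τ with X ∖ U ∈ τ):
  U = ∅, X ∖ U = {hotel, india, juliett, kilo, lima, mike} — both open, so U is clopen.
  U = {mike}, X ∖ U = {hotel, india, juliett, kilo, lima} — both open, so U is clopen.
  U = {hotel, india, juliett, kilo, lima}, X ∖ U = {mike} — both open, so U is clopen.
  U = {hotel, india, juliett, kilo, lima, mike}, X ∖ U = ∅ — both open, so U is clopen.
Nontrivial clopen(s) exist: e.g. {hotel, india, juliett, kilo, lima}. So (X, τ) is disconnected.
Compute connected components by grouping points that agree on all clopens:
  component: {mike}
  component: {hotel, india, juliett, kilo, lima}


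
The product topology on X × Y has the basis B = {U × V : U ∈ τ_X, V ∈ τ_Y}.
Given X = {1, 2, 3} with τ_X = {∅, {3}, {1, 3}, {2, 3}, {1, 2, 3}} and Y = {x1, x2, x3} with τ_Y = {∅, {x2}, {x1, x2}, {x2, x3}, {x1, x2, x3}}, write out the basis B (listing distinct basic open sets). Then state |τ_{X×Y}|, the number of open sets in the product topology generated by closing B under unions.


Basis B = {∅ × ∅, {3} × {x2}, {1, 3} × {x2}, {2, 3} × {x2}, {3} × {x1, x2}, {3} × {x2, x3}, {1, 2, 3} × {x2}, {3} × {x1, x2, x3}, {1, 3} × {x1, x2}, {1, 3} × {x2, x3}, {2, 3} × {x1, x2}, {2, 3} × {x2, x3}, {1, 3} × {x1, x2, x3}, {1, 2, 3} × {x1, x2}, {1, 2, 3} × {x2, x3}, {2, 3} × {x1, x2, x3}, {1, 2, 3} × {x1, x2, x3}}; |τ_{X×Y}| = 48.

Enumerate products U × V with U ∈ τ_X, V ∈ τ_Y (deduplicated):
  ∅ × ∅ = {} (∅)
  {3} × {x2} = {(3,x2)}
  {1, 3} × {x2} = {(1,x2), (3,x2)}
  {2, 3} × {x2} = {(2,x2), (3,x2)}
  {3} × {x1, x2} = {(3,x1), (3,x2)}
  {3} × {x2, x3} = {(3,x2), (3,x3)}
  {1, 2, 3} × {x2} = {(1,x2), (2,x2), (3,x2)}
  {3} × {x1, x2, x3} = {(3,x1), (3,x2), (3,x3)}
  {1, 3} × {x1, x2} = {(1,x1), (1,x2), (3,x1), (3,x2)}
  {1, 3} × {x2, x3} = {(1,x2), (1,x3), (3,x2), (3,x3)}
  {2, 3} × {x1, x2} = {(2,x1), (2,x2), (3,x1), (3,x2)}
  {2, 3} × {x2, x3} = {(2,x2), (2,x3), (3,x2), (3,x3)}
  {1, 3} × {x1, x2, x3} = {(1,x1), (1,x2), (1,x3), (3,x1), (3,x2), (3,x3)}
  {1, 2, 3} × {x1, x2} = {(1,x1), (1,x2), (2,x1), (2,x2), (3,x1), (3,x2)}
  {1, 2, 3} × {x2, x3} = {(1,x2), (1,x3), (2,x2), (2,x3), (3,x2), (3,x3)}
  {2, 3} × {x1, x2, x3} = {(2,x1), (2,x2), (2,x3), (3,x1), (3,x2), (3,x3)}
  {1, 2, 3} × {x1, x2, x3} = {(1,x1), (1,x2), (1,x3), (2,x1), (2,x2), (2,x3), (3,x1), (3,x2), (3,x3)}
These 17 distinct sets form the basis B.
Close under arbitrary unions to get τ_{X×Y}; counting gives |τ_{X×Y}| = 48.


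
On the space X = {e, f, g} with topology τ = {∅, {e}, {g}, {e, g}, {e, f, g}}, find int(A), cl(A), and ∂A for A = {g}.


int(A) = {g}, cl(A) = {f, g}, ∂A = {f}.

Closed sets in (X, τ) are complements of opens:
  closed(X, τ) = {∅, {f}, {e, f}, {f, g}, {e, f, g}}.
int(A) = ⋃ {U ∈ τ : U ⊆ A}. Opens contained in A: ∅, {g}.
Taking the union of these: int(A) = {g}.
cl(A) = ⋂ {C closed : A ⊆ C}. Closed sets containing A: {f, g}, {e, f, g}.
Intersecting these: cl(A) = {f, g}.
∂A = cl(A) ∖ int(A) = {f, g} ∖ {g} = {f}.


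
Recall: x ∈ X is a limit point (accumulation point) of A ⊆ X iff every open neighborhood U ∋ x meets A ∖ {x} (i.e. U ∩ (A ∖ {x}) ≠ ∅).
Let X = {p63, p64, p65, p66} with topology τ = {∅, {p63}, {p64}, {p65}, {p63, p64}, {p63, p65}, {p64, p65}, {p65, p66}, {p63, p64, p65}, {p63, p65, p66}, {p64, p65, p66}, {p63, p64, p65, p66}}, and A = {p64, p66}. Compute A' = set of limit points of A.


A' = ∅

For each x ∈ X, list the open sets U ∈ τ with x ∈ U, then check whether U ∩ (A ∖ {x}) ≠ ∅ for every such U.
  x = p63: open {p63} ∋ x has {p63} ∩ (A ∖ {p63}) = ∅, so x is NOT a limit point.
  x = p64: open {p64} ∋ x has {p64} ∩ (A ∖ {p64}) = ∅, so x is NOT a limit point.
  x = p65: open {p65} ∋ x has {p65} ∩ (A ∖ {p65}) = ∅, so x is NOT a limit point.
  x = p66: open {p65, p66} ∋ x has {p65, p66} ∩ (A ∖ {p66}) = ∅, so x is NOT a limit point.
Collecting: A' = ∅.


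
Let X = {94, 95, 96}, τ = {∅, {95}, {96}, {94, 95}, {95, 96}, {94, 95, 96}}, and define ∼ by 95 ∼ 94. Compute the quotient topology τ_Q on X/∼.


X/∼ = {[94=95], [96]}; |τ_Q| = 4.

Equivalence classes: [94=95], [96].
Quotient map π: X → X/∼ sends 94 ↦ [94=95], 95 ↦ [94=95], 96 ↦ [96].
For each subset V ⊆ X/∼, compute π^{-1}(V) ⊆ X and check whether π^{-1}(V) ∈ τ. V is open in τ_Q iff π^{-1}(V) ∈ τ.
  V = {}: π^{-1}(V) = ∅ ∈ τ ✓.
  V = {[94=95]}: π^{-1}(V) = {94, 95} ∈ τ ✓.
  V = {[96]}: π^{-1}(V) = {96} ∈ τ ✓.
  V = {[94=95], [96]}: π^{-1}(V) = {94, 95, 96} ∈ τ ✓.
Open sets in the quotient: τ_Q = {{}, {[94=95]}, {[96]}, {[94=95], [96]}} (4 elements).


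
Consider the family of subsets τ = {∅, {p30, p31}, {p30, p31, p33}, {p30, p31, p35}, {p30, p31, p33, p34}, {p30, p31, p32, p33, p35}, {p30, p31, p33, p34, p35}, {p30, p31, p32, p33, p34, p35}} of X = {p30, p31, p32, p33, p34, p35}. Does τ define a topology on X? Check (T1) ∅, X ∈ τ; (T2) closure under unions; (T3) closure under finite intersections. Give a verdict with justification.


τ is NOT a topology on X.

Axiom (T1): ∅ ∈ τ? Yes; X ∈ τ? Yes.
Axiom (T2/T3): check pairwise unions and intersections of members of τ.
Counterexample for (T2): {p30, p31, p33} ∪ {p30, p31, p35} = {p30, p31, p33, p35} ∉ τ. Therefore τ is NOT a topology.


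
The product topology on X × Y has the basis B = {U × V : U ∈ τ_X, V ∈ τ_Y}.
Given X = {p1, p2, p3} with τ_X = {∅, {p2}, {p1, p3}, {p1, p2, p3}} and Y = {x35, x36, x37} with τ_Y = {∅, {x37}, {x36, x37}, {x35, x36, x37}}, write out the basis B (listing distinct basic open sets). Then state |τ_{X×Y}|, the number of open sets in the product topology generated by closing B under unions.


Basis B = {∅ × ∅, {p2} × {x37}, {p1, p3} × {x37}, {p2} × {x36, x37}, {p1, p2, p3} × {x37}, {p2} × {x35, x36, x37}, {p1, p3} × {x36, x37}, {p1, p3} × {x35, x36, x37}, {p1, p2, p3} × {x36, x37}, {p1, p2, p3} × {x35, x36, x37}}; |τ_{X×Y}| = 16.

Enumerate products U × V with U ∈ τ_X, V ∈ τ_Y (deduplicated):
  ∅ × ∅ = {} (∅)
  {p2} × {x37} = {(p2,x37)}
  {p1, p3} × {x37} = {(p1,x37), (p3,x37)}
  {p2} × {x36, x37} = {(p2,x36), (p2,x37)}
  {p1, p2, p3} × {x37} = {(p1,x37), (p2,x37), (p3,x37)}
  {p2} × {x35, x36, x37} = {(p2,x35), (p2,x36), (p2,x37)}
  {p1, p3} × {x36, x37} = {(p1,x36), (p1,x37), (p3,x36), (p3,x37)}
  {p1, p3} × {x35, x36, x37} = {(p1,x35), (p1,x36), (p1,x37), (p3,x35), (p3,x36), (p3,x37)}
  {p1, p2, p3} × {x36, x37} = {(p1,x36), (p1,x37), (p2,x36), (p2,x37), (p3,x36), (p3,x37)}
  {p1, p2, p3} × {x35, x36, x37} = {(p1,x35), (p1,x36), (p1,x37), (p2,x35), (p2,x36), (p2,x37), (p3,x35), (p3,x36), (p3,x37)}
These 10 distinct sets form the basis B.
Close under arbitrary unions to get τ_{X×Y}; counting gives |τ_{X×Y}| = 16.


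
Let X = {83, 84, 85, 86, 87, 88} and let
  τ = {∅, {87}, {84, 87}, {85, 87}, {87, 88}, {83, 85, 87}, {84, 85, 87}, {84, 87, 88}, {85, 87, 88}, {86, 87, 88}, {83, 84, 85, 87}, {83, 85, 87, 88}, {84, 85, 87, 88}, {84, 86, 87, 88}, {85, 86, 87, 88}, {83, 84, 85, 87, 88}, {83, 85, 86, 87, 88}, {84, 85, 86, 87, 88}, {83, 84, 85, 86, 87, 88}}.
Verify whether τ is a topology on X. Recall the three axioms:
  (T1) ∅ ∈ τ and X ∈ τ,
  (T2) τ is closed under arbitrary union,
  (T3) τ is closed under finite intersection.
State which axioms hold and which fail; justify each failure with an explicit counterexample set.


τ IS a topology on X.

Axiom (T1): ∅ ∈ τ? Yes; X ∈ τ? Yes.
Axiom (T2/T3): check pairwise unions and intersections of members of τ.
All pairwise intersections and unions checked — each lies in τ. Therefore τ satisfies (T1), (T2), (T3): it IS a topology on X.


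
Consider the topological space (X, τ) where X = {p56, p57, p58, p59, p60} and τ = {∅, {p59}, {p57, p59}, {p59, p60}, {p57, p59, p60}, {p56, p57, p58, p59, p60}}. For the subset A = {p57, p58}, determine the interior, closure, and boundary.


int(A) = ∅, cl(A) = {p56, p57, p58}, ∂A = {p56, p57, p58}.

Closed sets in (X, τ) are complements of opens:
  closed(X, τ) = {∅, {p56, p58}, {p56, p57, p58}, {p56, p58, p60}, {p56, p57, p58, p60}, {p56, p57, p58, p59, p60}}.
int(A) = ⋃ {U ∈ τ : U ⊆ A}. Opens contained in A: ∅.
Taking the union of these: int(A) = ∅.
cl(A) = ⋂ {C closed : A ⊆ C}. Closed sets containing A: {p56, p57, p58}, {p56, p57, p58, p60}, {p56, p57, p58, p59, p60}.
Intersecting these: cl(A) = {p56, p57, p58}.
∂A = cl(A) ∖ int(A) = {p56, p57, p58} ∖ ∅ = {p56, p57, p58}.


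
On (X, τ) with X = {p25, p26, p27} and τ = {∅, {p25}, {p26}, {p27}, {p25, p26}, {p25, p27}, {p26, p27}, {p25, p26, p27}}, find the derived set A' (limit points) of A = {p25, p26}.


A' = ∅

For each x ∈ X, list the open sets U ∈ τ with x ∈ U, then check whether U ∩ (A ∖ {x}) ≠ ∅ for every such U.
  x = p25: open {p25} ∋ x has {p25} ∩ (A ∖ {p25}) = ∅, so x is NOT a limit point.
  x = p26: open {p26} ∋ x has {p26} ∩ (A ∖ {p26}) = ∅, so x is NOT a limit point.
  x = p27: open {p27} ∋ x has {p27} ∩ (A ∖ {p27}) = ∅, so x is NOT a limit point.
Collecting: A' = ∅.


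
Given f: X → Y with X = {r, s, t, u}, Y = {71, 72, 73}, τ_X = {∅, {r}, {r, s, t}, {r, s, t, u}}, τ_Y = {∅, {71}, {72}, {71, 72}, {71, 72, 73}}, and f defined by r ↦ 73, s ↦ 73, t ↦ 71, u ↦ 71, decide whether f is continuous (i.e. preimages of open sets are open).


f is NOT continuous.

Compute f^{-1}(U) for each U ∈ τ_Y:
  U = ∅: f^{-1}(U) = ∅ ∈ τ_X ✓.
  U = {71}: f^{-1}(U) = {t, u} ∉ τ_X ✗.
  U = {72}: f^{-1}(U) = ∅ ∈ τ_X ✓.
  U = {71, 72}: f^{-1}(U) = {t, u} ∉ τ_X ✗.
  U = {71, 72, 73}: f^{-1}(U) = {r, s, t, u} ∈ τ_X ✓.
Found U = {71} with f^{-1}(U) = {t, u} not in τ_X. Therefore f is NOT continuous.


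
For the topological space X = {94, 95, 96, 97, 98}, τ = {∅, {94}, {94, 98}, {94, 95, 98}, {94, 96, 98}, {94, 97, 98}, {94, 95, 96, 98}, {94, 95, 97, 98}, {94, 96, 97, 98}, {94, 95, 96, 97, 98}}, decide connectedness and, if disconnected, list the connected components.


(X, τ) is connected.

Find clopen sets (U ∈ τ with X ∖ U ∈ τ):
  U = ∅, X ∖ U = {94, 95, 96, 97, 98} — both open, so U is clopen.
  U = {94, 95, 96, 97, 98}, X ∖ U = ∅ — both open, so U is clopen.
Only trivial clopens (∅ and X) exist, so (X, τ) is connected.
Compute connected components by grouping points that agree on all clopens:
  component: {94, 95, 96, 97, 98}


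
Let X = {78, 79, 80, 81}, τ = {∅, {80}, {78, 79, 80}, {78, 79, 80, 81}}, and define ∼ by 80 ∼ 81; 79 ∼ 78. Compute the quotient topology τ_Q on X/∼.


X/∼ = {[78=79], [80=81]}; |τ_Q| = 2.

Equivalence classes: [78=79], [80=81].
Quotient map π: X → X/∼ sends 78 ↦ [78=79], 79 ↦ [78=79], 80 ↦ [80=81], 81 ↦ [80=81].
For each subset V ⊆ X/∼, compute π^{-1}(V) ⊆ X and check whether π^{-1}(V) ∈ τ. V is open in τ_Q iff π^{-1}(V) ∈ τ.
  V = {}: π^{-1}(V) = ∅ ∈ τ ✓.
  V = {[78=79]}: π^{-1}(V) = {78, 79} ∉ τ ✗.
  V = {[80=81]}: π^{-1}(V) = {80, 81} ∉ τ ✗.
  V = {[78=79], [80=81]}: π^{-1}(V) = {78, 79, 80, 81} ∈ τ ✓.
Open sets in the quotient: τ_Q = {{}, {[78=79], [80=81]}} (2 elements).


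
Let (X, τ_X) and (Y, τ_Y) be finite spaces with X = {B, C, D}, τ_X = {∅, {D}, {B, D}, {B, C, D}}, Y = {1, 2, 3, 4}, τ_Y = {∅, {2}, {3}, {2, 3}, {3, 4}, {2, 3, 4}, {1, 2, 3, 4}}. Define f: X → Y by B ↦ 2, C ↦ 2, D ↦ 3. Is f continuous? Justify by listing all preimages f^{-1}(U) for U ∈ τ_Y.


f is NOT continuous.

Compute f^{-1}(U) for each U ∈ τ_Y:
  U = ∅: f^{-1}(U) = ∅ ∈ τ_X ✓.
  U = {2}: f^{-1}(U) = {B, C} ∉ τ_X ✗.
  U = {3}: f^{-1}(U) = {D} ∈ τ_X ✓.
  U = {2, 3}: f^{-1}(U) = {B, C, D} ∈ τ_X ✓.
  U = {3, 4}: f^{-1}(U) = {D} ∈ τ_X ✓.
  U = {2, 3, 4}: f^{-1}(U) = {B, C, D} ∈ τ_X ✓.
  U = {1, 2, 3, 4}: f^{-1}(U) = {B, C, D} ∈ τ_X ✓.
Found U = {2} with f^{-1}(U) = {B, C} not in τ_X. Therefore f is NOT continuous.


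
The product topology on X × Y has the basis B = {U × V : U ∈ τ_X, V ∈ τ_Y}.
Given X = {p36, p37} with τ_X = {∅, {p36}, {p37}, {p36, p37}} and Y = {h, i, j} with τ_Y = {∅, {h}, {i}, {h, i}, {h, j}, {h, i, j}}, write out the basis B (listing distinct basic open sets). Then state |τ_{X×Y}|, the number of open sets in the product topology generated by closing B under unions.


Basis B = {∅ × ∅, {p36} × {h}, {p36} × {i}, {p37} × {h}, {p37} × {i}, {p36} × {h, i}, {p36} × {h, j}, {p36, p37} × {h}, {p36, p37} × {i}, {p37} × {h, i}, {p37} × {h, j}, {p36} × {h, i, j}, {p37} × {h, i, j}, {p36, p37} × {h, i}, {p36, p37} × {h, j}, {p36, p37} × {h, i, j}}; |τ_{X×Y}| = 36.

Enumerate products U × V with U ∈ τ_X, V ∈ τ_Y (deduplicated):
  ∅ × ∅ = {} (∅)
  {p36} × {h} = {(p36,h)}
  {p36} × {i} = {(p36,i)}
  {p37} × {h} = {(p37,h)}
  {p37} × {i} = {(p37,i)}
  {p36} × {h, i} = {(p36,h), (p36,i)}
  {p36} × {h, j} = {(p36,h), (p36,j)}
  {p36, p37} × {h} = {(p36,h), (p37,h)}
  {p36, p37} × {i} = {(p36,i), (p37,i)}
  {p37} × {h, i} = {(p37,h), (p37,i)}
  {p37} × {h, j} = {(p37,h), (p37,j)}
  {p36} × {h, i, j} = {(p36,h), (p36,i), (p36,j)}
  {p37} × {h, i, j} = {(p37,h), (p37,i), (p37,j)}
  {p36, p37} × {h, i} = {(p36,h), (p36,i), (p37,h), (p37,i)}
  {p36, p37} × {h, j} = {(p36,h), (p36,j), (p37,h), (p37,j)}
  {p36, p37} × {h, i, j} = {(p36,h), (p36,i), (p36,j), (p37,h), (p37,i), (p37,j)}
These 16 distinct sets form the basis B.
Close under arbitrary unions to get τ_{X×Y}; counting gives |τ_{X×Y}| = 36.


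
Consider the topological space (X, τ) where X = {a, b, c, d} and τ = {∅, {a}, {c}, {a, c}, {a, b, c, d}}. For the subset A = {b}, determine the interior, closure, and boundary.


int(A) = ∅, cl(A) = {b, d}, ∂A = {b, d}.

Closed sets in (X, τ) are complements of opens:
  closed(X, τ) = {∅, {b, d}, {a, b, d}, {b, c, d}, {a, b, c, d}}.
int(A) = ⋃ {U ∈ τ : U ⊆ A}. Opens contained in A: ∅.
Taking the union of these: int(A) = ∅.
cl(A) = ⋂ {C closed : A ⊆ C}. Closed sets containing A: {b, d}, {a, b, d}, {b, c, d}, {a, b, c, d}.
Intersecting these: cl(A) = {b, d}.
∂A = cl(A) ∖ int(A) = {b, d} ∖ ∅ = {b, d}.


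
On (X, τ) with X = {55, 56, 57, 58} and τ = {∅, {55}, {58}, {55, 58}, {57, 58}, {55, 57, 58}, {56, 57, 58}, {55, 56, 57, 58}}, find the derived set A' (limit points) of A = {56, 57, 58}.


A' = {56, 57}

For each x ∈ X, list the open sets U ∈ τ with x ∈ U, then check whether U ∩ (A ∖ {x}) ≠ ∅ for every such U.
  x = 55: open {55} ∋ x has {55} ∩ (A ∖ {55}) = ∅, so x is NOT a limit point.
  x = 56: opens ∋ x are {56, 57, 58}, {55, 56, 57, 58}; each meets A ∖ {56}, so x IS a limit point.
  x = 57: opens ∋ x are {57, 58}, {55, 57, 58}, {56, 57, 58}, {55, 56, 57, 58}; each meets A ∖ {57}, so x IS a limit point.
  x = 58: open {58} ∋ x has {58} ∩ (A ∖ {58}) = ∅, so x is NOT a limit point.
Collecting: A' = {56, 57}.


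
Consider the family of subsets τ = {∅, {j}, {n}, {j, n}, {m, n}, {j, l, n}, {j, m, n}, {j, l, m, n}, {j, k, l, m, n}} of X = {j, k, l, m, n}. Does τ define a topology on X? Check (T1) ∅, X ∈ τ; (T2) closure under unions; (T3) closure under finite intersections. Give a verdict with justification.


τ IS a topology on X.

Axiom (T1): ∅ ∈ τ? Yes; X ∈ τ? Yes.
Axiom (T2/T3): check pairwise unions and intersections of members of τ.
All pairwise intersections and unions checked — each lies in τ. Therefore τ satisfies (T1), (T2), (T3): it IS a topology on X.


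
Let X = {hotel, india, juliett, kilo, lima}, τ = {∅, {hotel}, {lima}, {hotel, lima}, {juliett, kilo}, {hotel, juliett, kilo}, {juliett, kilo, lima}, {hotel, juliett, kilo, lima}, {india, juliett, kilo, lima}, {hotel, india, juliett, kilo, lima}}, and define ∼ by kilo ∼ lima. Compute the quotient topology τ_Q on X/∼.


X/∼ = {[hotel], [india], [juliett], [kilo=lima]}; |τ_Q| = 6.

Equivalence classes: [hotel], [india], [juliett], [kilo=lima].
Quotient map π: X → X/∼ sends hotel ↦ [hotel], india ↦ [india], juliett ↦ [juliett], kilo ↦ [kilo=lima], lima ↦ [kilo=lima].
For each subset V ⊆ X/∼, compute π^{-1}(V) ⊆ X and check whether π^{-1}(V) ∈ τ. V is open in τ_Q iff π^{-1}(V) ∈ τ.
  V = {}: π^{-1}(V) = ∅ ∈ τ ✓.
  V = {[hotel]}: π^{-1}(V) = {hotel} ∈ τ ✓.
  V = {[india]}: π^{-1}(V) = {india} ∉ τ ✗.
  V = {[hotel], [india]}: π^{-1}(V) = {hotel, india} ∉ τ ✗.
  V = {[juliett]}: π^{-1}(V) = {juliett} ∉ τ ✗.
  V = {[hotel], [juliett]}: π^{-1}(V) = {hotel, juliett} ∉ τ ✗.
  V = {[india], [juliett]}: π^{-1}(V) = {india, juliett} ∉ τ ✗.
  V = {[hotel], [india], [juliett]}: π^{-1}(V) = {hotel, india, juliett} ∉ τ ✗.
  V = {[kilo=lima]}: π^{-1}(V) = {kilo, lima} ∉ τ ✗.
  V = {[hotel], [kilo=lima]}: π^{-1}(V) = {hotel, kilo, lima} ∉ τ ✗.
  V = {[india], [kilo=lima]}: π^{-1}(V) = {india, kilo, lima} ∉ τ ✗.
  V = {[hotel], [india], [kilo=lima]}: π^{-1}(V) = {hotel, india, kilo, lima} ∉ τ ✗.
  V = {[juliett], [kilo=lima]}: π^{-1}(V) = {juliett, kilo, lima} ∈ τ ✓.
  V = {[hotel], [juliett], [kilo=lima]}: π^{-1}(V) = {hotel, juliett, kilo, lima} ∈ τ ✓.
  V = {[india], [juliett], [kilo=lima]}: π^{-1}(V) = {india, juliett, kilo, lima} ∈ τ ✓.
  V = {[hotel], [india], [juliett], [kilo=lima]}: π^{-1}(V) = {hotel, india, juliett, kilo, lima} ∈ τ ✓.
Open sets in the quotient: τ_Q = {{}, {[hotel]}, {[juliett], [kilo=lima]}, {[hotel], [juliett], [kilo=lima]}, {[india], [juliett], [kilo=lima]}, {[hotel], [india], [juliett], [kilo=lima]}} (6 elements).


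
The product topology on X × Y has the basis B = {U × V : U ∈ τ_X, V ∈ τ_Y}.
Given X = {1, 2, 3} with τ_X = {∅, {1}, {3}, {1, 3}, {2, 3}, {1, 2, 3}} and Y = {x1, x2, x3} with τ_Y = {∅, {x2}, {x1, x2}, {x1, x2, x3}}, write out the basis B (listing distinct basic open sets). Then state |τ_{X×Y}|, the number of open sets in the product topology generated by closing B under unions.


Basis B = {∅ × ∅, {1} × {x2}, {3} × {x2}, {1} × {x1, x2}, {1, 3} × {x2}, {2, 3} × {x2}, {3} × {x1, x2}, {1} × {x1, x2, x3}, {1, 2, 3} × {x2}, {3} × {x1, x2, x3}, {1, 3} × {x1, x2}, {2, 3} × {x1, x2}, {1, 3} × {x1, x2, x3}, {1, 2, 3} × {x1, x2}, {2, 3} × {x1, x2, x3}, {1, 2, 3} × {x1, x2, x3}}; |τ_{X×Y}| = 40.

Enumerate products U × V with U ∈ τ_X, V ∈ τ_Y (deduplicated):
  ∅ × ∅ = {} (∅)
  {1} × {x2} = {(1,x2)}
  {3} × {x2} = {(3,x2)}
  {1} × {x1, x2} = {(1,x1), (1,x2)}
  {1, 3} × {x2} = {(1,x2), (3,x2)}
  {2, 3} × {x2} = {(2,x2), (3,x2)}
  {3} × {x1, x2} = {(3,x1), (3,x2)}
  {1} × {x1, x2, x3} = {(1,x1), (1,x2), (1,x3)}
  {1, 2, 3} × {x2} = {(1,x2), (2,x2), (3,x2)}
  {3} × {x1, x2, x3} = {(3,x1), (3,x2), (3,x3)}
  {1, 3} × {x1, x2} = {(1,x1), (1,x2), (3,x1), (3,x2)}
  {2, 3} × {x1, x2} = {(2,x1), (2,x2), (3,x1), (3,x2)}
  {1, 3} × {x1, x2, x3} = {(1,x1), (1,x2), (1,x3), (3,x1), (3,x2), (3,x3)}
  {1, 2, 3} × {x1, x2} = {(1,x1), (1,x2), (2,x1), (2,x2), (3,x1), (3,x2)}
  {2, 3} × {x1, x2, x3} = {(2,x1), (2,x2), (2,x3), (3,x1), (3,x2), (3,x3)}
  {1, 2, 3} × {x1, x2, x3} = {(1,x1), (1,x2), (1,x3), (2,x1), (2,x2), (2,x3), (3,x1), (3,x2), (3,x3)}
These 16 distinct sets form the basis B.
Close under arbitrary unions to get τ_{X×Y}; counting gives |τ_{X×Y}| = 40.


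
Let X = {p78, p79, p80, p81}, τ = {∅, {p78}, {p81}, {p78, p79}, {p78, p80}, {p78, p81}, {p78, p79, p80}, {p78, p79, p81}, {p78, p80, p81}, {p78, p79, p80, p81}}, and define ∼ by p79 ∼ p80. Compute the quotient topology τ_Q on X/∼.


X/∼ = {[p78], [p79=p80], [p81]}; |τ_Q| = 6.

Equivalence classes: [p78], [p79=p80], [p81].
Quotient map π: X → X/∼ sends p78 ↦ [p78], p79 ↦ [p79=p80], p80 ↦ [p79=p80], p81 ↦ [p81].
For each subset V ⊆ X/∼, compute π^{-1}(V) ⊆ X and check whether π^{-1}(V) ∈ τ. V is open in τ_Q iff π^{-1}(V) ∈ τ.
  V = {}: π^{-1}(V) = ∅ ∈ τ ✓.
  V = {[p78]}: π^{-1}(V) = {p78} ∈ τ ✓.
  V = {[p79=p80]}: π^{-1}(V) = {p79, p80} ∉ τ ✗.
  V = {[p78], [p79=p80]}: π^{-1}(V) = {p78, p79, p80} ∈ τ ✓.
  V = {[p81]}: π^{-1}(V) = {p81} ∈ τ ✓.
  V = {[p78], [p81]}: π^{-1}(V) = {p78, p81} ∈ τ ✓.
  V = {[p79=p80], [p81]}: π^{-1}(V) = {p79, p80, p81} ∉ τ ✗.
  V = {[p78], [p79=p80], [p81]}: π^{-1}(V) = {p78, p79, p80, p81} ∈ τ ✓.
Open sets in the quotient: τ_Q = {{}, {[p78]}, {[p78], [p79=p80]}, {[p81]}, {[p78], [p81]}, {[p78], [p79=p80], [p81]}} (6 elements).


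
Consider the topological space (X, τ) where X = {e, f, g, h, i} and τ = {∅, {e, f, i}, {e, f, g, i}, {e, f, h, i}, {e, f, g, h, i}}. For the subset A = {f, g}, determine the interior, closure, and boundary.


int(A) = ∅, cl(A) = {e, f, g, h, i}, ∂A = {e, f, g, h, i}.

Closed sets in (X, τ) are complements of opens:
  closed(X, τ) = {∅, {g}, {h}, {g, h}, {e, f, g, h, i}}.
int(A) = ⋃ {U ∈ τ : U ⊆ A}. Opens contained in A: ∅.
Taking the union of these: int(A) = ∅.
cl(A) = ⋂ {C closed : A ⊆ C}. Closed sets containing A: {e, f, g, h, i}.
Intersecting these: cl(A) = {e, f, g, h, i}.
∂A = cl(A) ∖ int(A) = {e, f, g, h, i} ∖ ∅ = {e, f, g, h, i}.


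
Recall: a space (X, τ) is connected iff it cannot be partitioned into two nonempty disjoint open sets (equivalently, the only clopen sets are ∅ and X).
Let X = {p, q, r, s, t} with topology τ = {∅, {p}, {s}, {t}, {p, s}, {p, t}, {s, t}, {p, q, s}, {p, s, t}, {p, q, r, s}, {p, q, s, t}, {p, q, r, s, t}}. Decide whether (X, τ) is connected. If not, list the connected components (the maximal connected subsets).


(X, τ) is disconnected; components = [{t}, {p, q, r, s}].

Find clopen sets (U ∈ τ with X ∖ U ∈ τ):
  U = ∅, X ∖ U = {p, q, r, s, t} — both open, so U is clopen.
  U = {t}, X ∖ U = {p, q, r, s} — both open, so U is clopen.
  U = {p, q, r, s}, X ∖ U = {t} — both open, so U is clopen.
  U = {p, q, r, s, t}, X ∖ U = ∅ — both open, so U is clopen.
Nontrivial clopen(s) exist: e.g. {t}. So (X, τ) is disconnected.
Compute connected components by grouping points that agree on all clopens:
  component: {t}
  component: {p, q, r, s}
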